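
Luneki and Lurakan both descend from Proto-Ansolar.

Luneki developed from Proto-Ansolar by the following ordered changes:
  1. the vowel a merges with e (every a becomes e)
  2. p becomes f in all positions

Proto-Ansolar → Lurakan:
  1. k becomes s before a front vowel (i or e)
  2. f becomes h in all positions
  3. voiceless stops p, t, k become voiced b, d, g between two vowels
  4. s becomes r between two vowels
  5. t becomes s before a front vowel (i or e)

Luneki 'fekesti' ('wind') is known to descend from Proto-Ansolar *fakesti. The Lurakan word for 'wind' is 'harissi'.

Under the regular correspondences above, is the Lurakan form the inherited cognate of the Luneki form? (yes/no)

no

Derive the expected Lurakan reflex of *fakesti:
Lurakan: *fakesti > fasesti > hasesti > haresti > haressi  (by palatalisation, unconditioned shift, rhotacism, palatalisation)
The regular Lurakan reflex would be 'haressi', but the attested form is 'harissi'. The correspondence is irregular, so they are not cognates (the Lurakan form has a different source).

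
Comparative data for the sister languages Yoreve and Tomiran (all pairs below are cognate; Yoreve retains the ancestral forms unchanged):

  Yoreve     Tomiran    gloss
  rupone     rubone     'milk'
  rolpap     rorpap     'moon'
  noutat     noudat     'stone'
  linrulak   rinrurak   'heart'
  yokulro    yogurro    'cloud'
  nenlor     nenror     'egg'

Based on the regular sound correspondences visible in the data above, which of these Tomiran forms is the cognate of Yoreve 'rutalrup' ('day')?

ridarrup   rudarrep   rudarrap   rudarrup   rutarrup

noutat ~ noudat — Yoreve t corresponds to Tomiran d between vowels (before a back vowel).
yokulro ~ yogurro — Yoreve l corresponds to Tomiran r after a vowel, before r.
Applying these to Yoreve 'rutalrup':
  rutalrup → rudalrup   (t→d between vowels (before a back vowel))
  rudalrup → rudarrup   (l→r after a vowel, before r)
So the Tomiran cognate is 'rudarrup'.

rudarrup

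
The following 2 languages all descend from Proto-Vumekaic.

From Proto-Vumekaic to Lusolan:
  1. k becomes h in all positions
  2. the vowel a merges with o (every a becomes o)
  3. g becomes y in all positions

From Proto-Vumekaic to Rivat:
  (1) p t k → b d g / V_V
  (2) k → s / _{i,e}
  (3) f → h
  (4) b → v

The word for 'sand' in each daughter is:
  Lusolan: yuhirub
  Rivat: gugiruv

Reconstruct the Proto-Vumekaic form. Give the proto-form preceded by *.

*gukirub

Position 7: Lusolan has b, Rivat has v. Lusolan preserves b here (none of its changes turn any other segment into b), so the proto-segment is *b.
Position 3: Lusolan has h, Rivat has g. Taking the neighbouring segments as reconstructed: Lusolan h could go back to *k or *h; Rivat g could go back to *k or *g — the one source consistent with every daughter is *k.
This points to *gukirub. Verify forward in each daughter:
Lusolan: start from *gukirub.
  rule 1 (unconditioned shift): gukirub → guhirub
  rule 2: no change — guhirub
  rule 3 (unconditioned shift): guhirub → yuhirub
  ⇒ Lusolan yuhirub
Rivat: *gukirub > gugirub > gugiruv  (by intervocalic voicing, unconditioned shift)
*gukirub is the unique common source.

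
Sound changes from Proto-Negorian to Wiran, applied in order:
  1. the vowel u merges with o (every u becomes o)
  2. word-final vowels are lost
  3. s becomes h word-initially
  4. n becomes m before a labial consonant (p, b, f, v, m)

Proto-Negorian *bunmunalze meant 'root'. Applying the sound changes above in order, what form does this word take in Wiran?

bommonalz

Wiran: start from *bunmunalze.
  rule 1 (vowel merger): bunmunalze → bonmonalze
  rule 2 (apocope): bonmonalze → bonmonalz
  rule 3: no change — bonmonalz
  rule 4 (nasal place assimilation): bonmonalz → bommonalz
  ⇒ Wiran bommonalz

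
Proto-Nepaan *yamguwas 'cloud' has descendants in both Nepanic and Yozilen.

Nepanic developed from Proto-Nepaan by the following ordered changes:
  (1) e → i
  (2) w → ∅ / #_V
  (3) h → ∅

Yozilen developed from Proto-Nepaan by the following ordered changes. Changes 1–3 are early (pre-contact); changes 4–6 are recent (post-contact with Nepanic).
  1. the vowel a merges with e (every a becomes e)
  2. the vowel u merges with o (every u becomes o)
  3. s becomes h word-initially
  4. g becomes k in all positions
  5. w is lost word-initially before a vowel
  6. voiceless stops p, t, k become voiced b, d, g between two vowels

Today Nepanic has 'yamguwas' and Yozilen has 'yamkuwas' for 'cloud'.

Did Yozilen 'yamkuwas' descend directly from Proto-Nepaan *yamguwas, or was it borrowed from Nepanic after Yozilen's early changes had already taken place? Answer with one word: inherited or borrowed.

If inherited, *yamguwas would pass through all of Yozilen's changes:
Yozilen: *yamguwas > yemguwes > yemgowes > yemkowes  (by vowel merger, vowel merger, unconditioned shift)
If borrowed from Nepanic 'yamguwas' after the early changes, it would undergo only the recent ones:
  rule 4 (unconditioned shift): yamguwas → yamkuwas
  rule 5 (glide loss): no change (yamkuwas)
  rule 6 (intervocalic voicing): no change (yamkuwas)
  ⇒ as a loan: yamkuwas
Yozilen 'yamkuwas' matches the loan outcome 'yamkuwas', not the inherited 'yemkowes' — it skipped the early Yozilen changes, so it was borrowed from Nepanic.

borrowed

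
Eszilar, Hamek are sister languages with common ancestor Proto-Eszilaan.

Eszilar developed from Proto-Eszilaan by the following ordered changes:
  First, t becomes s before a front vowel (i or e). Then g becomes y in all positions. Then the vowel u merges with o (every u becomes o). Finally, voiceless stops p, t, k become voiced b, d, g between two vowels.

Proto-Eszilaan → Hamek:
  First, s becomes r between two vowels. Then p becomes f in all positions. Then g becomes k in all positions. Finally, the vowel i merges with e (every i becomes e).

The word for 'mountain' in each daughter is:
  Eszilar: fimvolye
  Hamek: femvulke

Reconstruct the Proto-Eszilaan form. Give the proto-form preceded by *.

*fimvulge

Position 5: Eszilar has o, Hamek has u. Hamek preserves u here (none of its changes turn any other segment into u), so the proto-segment is *u.
Position 7: Eszilar has y, Hamek has k. Taking the neighbouring segments as reconstructed: Eszilar y could go back to *g or *y; Hamek k could go back to *k or *g — the one source consistent with every daughter is *g.
Position 2: Eszilar has i, Hamek has e. Eszilar preserves i here (none of its changes turn any other segment into i), so the proto-segment is *i.
Continuing position by position gives *fimvulge; check it forward:
Eszilar: *fimvulge > fimvulye > fimvolye  (by unconditioned shift, vowel merger)
Hamek: start from *fimvulge.
  rule 1: no change — fimvulge
  rule 2: no change — fimvulge
  rule 3 (unconditioned shift): fimvulge → fimvulke
  rule 4 (vowel merger): fimvulke → femvulke
  ⇒ Hamek femvulke
*fimvulge is the unique common source.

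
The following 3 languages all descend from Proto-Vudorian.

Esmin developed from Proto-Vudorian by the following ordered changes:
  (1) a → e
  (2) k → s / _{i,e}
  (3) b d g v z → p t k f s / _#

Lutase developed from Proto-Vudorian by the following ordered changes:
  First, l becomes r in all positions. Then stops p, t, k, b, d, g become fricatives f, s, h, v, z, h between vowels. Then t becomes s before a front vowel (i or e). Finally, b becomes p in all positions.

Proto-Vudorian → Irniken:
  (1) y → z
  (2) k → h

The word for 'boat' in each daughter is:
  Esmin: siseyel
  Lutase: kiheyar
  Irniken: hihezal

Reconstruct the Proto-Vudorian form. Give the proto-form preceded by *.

Position 6: Esmin has e, Lutase has a, Irniken has a. Lutase preserves a here (none of its changes turn any other segment into a), so the proto-segment is *a.
Position 3: Esmin has s, Lutase has h, Irniken has h. Taking the neighbouring segments as reconstructed: Esmin s could go back to *k or *s; Lutase h could go back to *k or *g or *h; Irniken h could go back to *k or *h — the one source consistent with every daughter is *k.
Continuing position by position gives *kikeyal; check it forward:
Esmin: *kikeyal > kikeyel > siseyel  (by vowel merger, palatalisation)
Lutase: start from *kikeyal.
  rule 1 (unconditioned shift): kikeyal → kikeyar
  rule 2 (intervocalic lenition): kikeyar → kiheyar
  rule 3: no change — kiheyar
  rule 4: no change — kiheyar
  ⇒ Lutase kiheyar
Irniken: *kikeyal
  kikeyal → kikezal   [unconditioned shift]
  kikezal → hihezal   [unconditioned shift]
  giving Irniken hihezal.
*kikeyal is the unique common source.

*kikeyal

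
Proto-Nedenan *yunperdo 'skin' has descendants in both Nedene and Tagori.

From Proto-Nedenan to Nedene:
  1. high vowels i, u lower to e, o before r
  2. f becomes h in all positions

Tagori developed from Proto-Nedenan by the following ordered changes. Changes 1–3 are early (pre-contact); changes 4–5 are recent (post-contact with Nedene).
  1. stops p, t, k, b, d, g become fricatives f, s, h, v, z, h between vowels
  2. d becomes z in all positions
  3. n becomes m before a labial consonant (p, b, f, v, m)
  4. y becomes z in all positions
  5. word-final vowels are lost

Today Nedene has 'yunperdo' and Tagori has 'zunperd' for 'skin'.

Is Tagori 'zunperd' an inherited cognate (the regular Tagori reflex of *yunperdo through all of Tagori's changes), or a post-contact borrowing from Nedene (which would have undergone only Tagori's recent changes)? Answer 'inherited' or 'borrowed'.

If inherited, *yunperdo would pass through all of Tagori's changes:
Tagori: *yunperdo > yunperzo > yumperzo > zumperzo > zumperz  (by unconditioned shift, nasal place assimilation, unconditioned shift, apocope)
If borrowed from Nedene 'yunperdo' after the early changes, it would undergo only the recent ones:
  rule 4 (unconditioned shift): yunperdo → zunperdo
  rule 5 (apocope): zunperdo → zunperd
  ⇒ as a loan: zunperd
Tagori 'zunperd' matches the loan outcome 'zunperd', not the inherited 'zumperz' — it skipped the early Tagori changes, so it was borrowed from Nedene.

borrowed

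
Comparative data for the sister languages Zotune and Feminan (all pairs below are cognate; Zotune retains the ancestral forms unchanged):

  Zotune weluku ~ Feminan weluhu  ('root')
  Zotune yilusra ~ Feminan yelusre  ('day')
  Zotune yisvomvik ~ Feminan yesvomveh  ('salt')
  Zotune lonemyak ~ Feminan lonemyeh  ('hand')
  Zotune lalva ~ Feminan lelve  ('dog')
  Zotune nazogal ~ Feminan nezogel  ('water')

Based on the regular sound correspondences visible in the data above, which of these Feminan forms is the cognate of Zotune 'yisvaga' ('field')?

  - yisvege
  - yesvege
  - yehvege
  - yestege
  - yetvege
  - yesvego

yilusra ~ yelusre, yisvomvik ~ yesvomveh — Zotune i corresponds to Feminan e after a consonant, before a consonant other than r, m, n, p, b, f, v.
lonemyak ~ lonemyeh, lalva ~ lelve — Zotune a corresponds to Feminan e after a consonant, before a consonant other than r, m, n, p, b, f, v.
yilusra ~ yelusre, lalva ~ lelve — Zotune a corresponds to Feminan e word-finally.
Applying these to Zotune 'yisvaga':
  yisvaga → yesvaga   (i→e after a consonant, before a consonant other than r, m, n, p, b, f, v)
  yesvaga → yesvega   (a→e after a consonant, before a consonant other than r, m, n, p, b, f, v)
  yesvega → yesvege   (a→e word-finally)
So the Feminan cognate is 'yesvege'.

yesvege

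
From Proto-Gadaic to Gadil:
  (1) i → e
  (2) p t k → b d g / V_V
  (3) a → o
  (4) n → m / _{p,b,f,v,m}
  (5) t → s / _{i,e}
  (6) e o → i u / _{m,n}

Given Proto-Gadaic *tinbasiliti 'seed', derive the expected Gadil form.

Gadil: start from *tinbasiliti.
  rule 1 (vowel merger): tinbasiliti → tenbaselete
  rule 2 (intervocalic voicing): tenbaselete → tenbaselede
  rule 3 (vowel merger): tenbaselede → tenboselede
  rule 4 (nasal place assimilation): tenboselede → temboselede
  rule 5 (palatalisation): temboselede → semboselede
  rule 6 (pre-nasal raising): semboselede → simboselede
  ⇒ Gadil simboselede

simboselede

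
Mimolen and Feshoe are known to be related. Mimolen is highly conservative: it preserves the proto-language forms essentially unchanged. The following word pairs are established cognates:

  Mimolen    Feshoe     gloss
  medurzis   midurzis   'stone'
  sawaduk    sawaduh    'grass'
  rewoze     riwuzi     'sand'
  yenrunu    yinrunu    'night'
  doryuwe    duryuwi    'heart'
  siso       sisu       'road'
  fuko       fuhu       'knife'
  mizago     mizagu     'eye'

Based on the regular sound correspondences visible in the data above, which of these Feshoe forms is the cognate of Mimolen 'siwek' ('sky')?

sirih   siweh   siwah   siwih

siwih

medurzis ~ midurzis, rewoze ~ riwuzi — Mimolen e corresponds to Feshoe i after a consonant, before a consonant other than r, m, n, p, b, f, v.
sawaduk ~ sawaduh — Mimolen k corresponds to Feshoe h word-finally.
Applying these to Mimolen 'siwek':
  siwek → siwik   (e→i after a consonant, before a consonant other than r, m, n, p, b, f, v)
  siwik → siwih   (k→h word-finally)
So the Feshoe cognate is 'siwih'.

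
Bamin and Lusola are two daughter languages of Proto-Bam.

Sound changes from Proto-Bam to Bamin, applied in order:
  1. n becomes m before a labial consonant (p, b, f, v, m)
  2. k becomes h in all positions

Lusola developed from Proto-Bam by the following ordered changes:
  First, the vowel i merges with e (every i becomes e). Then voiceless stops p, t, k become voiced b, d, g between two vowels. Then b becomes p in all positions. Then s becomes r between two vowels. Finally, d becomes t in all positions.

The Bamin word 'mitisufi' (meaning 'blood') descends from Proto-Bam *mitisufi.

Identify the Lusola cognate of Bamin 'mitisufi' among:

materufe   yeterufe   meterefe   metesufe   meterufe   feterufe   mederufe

meterufe

Lusola: *mitisufi > metesufe > medesufe > mederufe > meterufe  (by vowel merger, intervocalic voicing, rhotacism, unconditioned shift)
Among the options, 'meterufe' alone shows every Lusola change applied in order.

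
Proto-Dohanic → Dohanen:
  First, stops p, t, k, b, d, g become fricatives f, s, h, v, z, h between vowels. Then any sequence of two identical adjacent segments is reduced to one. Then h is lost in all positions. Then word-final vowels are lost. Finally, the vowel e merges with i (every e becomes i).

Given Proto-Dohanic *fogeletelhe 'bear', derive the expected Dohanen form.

foilisil

Dohanen: *fogeletelhe > foheleselhe > foelesele > foelesel > foilisil  (by intervocalic lenition, h-loss, apocope, vowel merger)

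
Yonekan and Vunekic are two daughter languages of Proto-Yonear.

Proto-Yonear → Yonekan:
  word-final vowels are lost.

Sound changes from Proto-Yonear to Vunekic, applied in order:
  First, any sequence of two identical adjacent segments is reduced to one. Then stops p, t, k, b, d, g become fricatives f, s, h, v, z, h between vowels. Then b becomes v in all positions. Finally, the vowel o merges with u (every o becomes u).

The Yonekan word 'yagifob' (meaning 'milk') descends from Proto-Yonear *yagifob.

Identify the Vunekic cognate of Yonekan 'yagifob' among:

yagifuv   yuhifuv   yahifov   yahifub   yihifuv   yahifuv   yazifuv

yahifuv

Vunekic: *yagifob > yahifob > yahifov > yahifuv  (by intervocalic lenition, unconditioned shift, vowel merger)
Among the options, 'yahifuv' alone shows every Vunekic change applied in order.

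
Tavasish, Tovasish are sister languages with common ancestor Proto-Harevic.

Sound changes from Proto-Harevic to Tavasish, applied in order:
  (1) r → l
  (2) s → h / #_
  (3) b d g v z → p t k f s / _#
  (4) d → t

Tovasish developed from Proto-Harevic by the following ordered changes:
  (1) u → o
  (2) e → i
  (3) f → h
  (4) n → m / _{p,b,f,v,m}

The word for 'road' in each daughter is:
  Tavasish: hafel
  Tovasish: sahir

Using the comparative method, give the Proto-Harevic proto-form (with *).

*safer

Position 4: Tavasish has e, Tovasish has i. Tavasish preserves e here (none of its changes turn any other segment into e), so the proto-segment is *e.
Position 1: Tavasish has h, Tovasish has s. Tovasish preserves s here (none of its changes turn any other segment into s), so the proto-segment is *s.
Position 3: Tavasish has f, Tovasish has h. Taking the neighbouring segments as reconstructed: Tavasish f can only go back to *f; Tovasish h could go back to *f or *h — the one source consistent with every daughter is *f.
Verify the candidate proto-form against each daughter:
Tavasish: start from *safer.
  rule 1 (unconditioned shift): safer → safel
  rule 2 (debuccalisation): safel → hafel
  rule 3: no change — hafel
  rule 4: no change — hafel
  ⇒ Tavasish hafel
Tovasish: *safer > safir > sahir  (by vowel merger, unconditioned shift)
Only *safer yields all of Tavasish hafel, Tovasish sahir.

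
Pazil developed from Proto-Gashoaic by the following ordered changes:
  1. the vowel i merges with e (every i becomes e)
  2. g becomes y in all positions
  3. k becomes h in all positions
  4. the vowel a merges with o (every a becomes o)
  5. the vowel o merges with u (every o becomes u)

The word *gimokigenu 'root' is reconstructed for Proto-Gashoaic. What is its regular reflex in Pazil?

yemuheyenu

Pazil: *gimokigenu
  gimokigenu → gemokegenu   [vowel merger]
  gemokegenu → yemokeyenu   [unconditioned shift]
  yemokeyenu → yemoheyenu   [unconditioned shift]
  yemoheyenu (rule 4 does not apply)
  yemoheyenu → yemuheyenu   [vowel merger]
  giving Pazil yemuheyenu.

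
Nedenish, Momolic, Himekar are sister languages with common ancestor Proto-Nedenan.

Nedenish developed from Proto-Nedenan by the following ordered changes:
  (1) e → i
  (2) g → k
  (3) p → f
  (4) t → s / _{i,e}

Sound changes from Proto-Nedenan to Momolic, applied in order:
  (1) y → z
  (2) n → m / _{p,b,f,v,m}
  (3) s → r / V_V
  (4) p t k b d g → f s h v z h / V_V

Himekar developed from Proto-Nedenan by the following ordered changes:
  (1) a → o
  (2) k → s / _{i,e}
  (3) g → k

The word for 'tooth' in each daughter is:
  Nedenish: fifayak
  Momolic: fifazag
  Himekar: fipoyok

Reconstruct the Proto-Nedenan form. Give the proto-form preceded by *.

*fipayag

Position 6: Nedenish has a, Momolic has a, Himekar has o. Nedenish preserves a here (none of its changes turn any other segment into a), so the proto-segment is *a.
Position 3: Nedenish has f, Momolic has f, Himekar has p. Himekar preserves p here (none of its changes turn any other segment into p), so the proto-segment is *p.
This points to *fipayag. Verify forward in each daughter:
Nedenish: start from *fipayag.
  rule 1: no change — fipayag
  rule 2 (unconditioned shift): fipayag → fipayak
  rule 3 (unconditioned shift): fipayak → fifayak
  rule 4: no change — fifayak
  ⇒ Nedenish fifayak
Momolic: *fipayag > fipazag > fifazag  (by unconditioned shift, intervocalic lenition)
Himekar: *fipayag
  fipayag → fipoyog   [vowel merger]
  fipoyog (rule 2 does not apply)
  fipoyog → fipoyok   [unconditioned shift]
  giving Himekar fipoyok.
No other proto-form is consistent with every reflex, so the reconstruction is *fipayag.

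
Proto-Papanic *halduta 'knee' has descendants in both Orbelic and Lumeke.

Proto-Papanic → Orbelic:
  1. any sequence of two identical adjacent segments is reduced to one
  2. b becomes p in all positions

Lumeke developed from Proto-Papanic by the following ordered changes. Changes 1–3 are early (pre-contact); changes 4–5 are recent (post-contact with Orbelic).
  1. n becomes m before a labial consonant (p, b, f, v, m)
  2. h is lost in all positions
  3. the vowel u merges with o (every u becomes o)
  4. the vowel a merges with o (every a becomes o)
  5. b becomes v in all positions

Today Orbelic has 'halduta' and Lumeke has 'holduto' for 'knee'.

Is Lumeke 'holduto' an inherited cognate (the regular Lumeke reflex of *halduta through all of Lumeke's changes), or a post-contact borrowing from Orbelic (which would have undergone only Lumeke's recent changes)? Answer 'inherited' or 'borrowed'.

If inherited, *halduta would pass through all of Lumeke's changes:
Lumeke: start from *halduta.
  rule 1: no change — halduta
  rule 2 (h-loss): halduta → alduta
  rule 3 (vowel merger): alduta → aldota
  rule 4 (vowel merger): aldota → oldoto
  rule 5: no change — oldoto
  ⇒ Lumeke oldoto
If borrowed from Orbelic 'halduta' after the early changes, it would undergo only the recent ones:
  rule 4 (vowel merger): halduta → holduto
  rule 5 (unconditioned shift): no change (holduto)
  ⇒ as a loan: holduto
Lumeke 'holduto' matches the loan outcome 'holduto', not the inherited 'oldoto' — it skipped the early Lumeke changes, so it was borrowed from Orbelic.

borrowed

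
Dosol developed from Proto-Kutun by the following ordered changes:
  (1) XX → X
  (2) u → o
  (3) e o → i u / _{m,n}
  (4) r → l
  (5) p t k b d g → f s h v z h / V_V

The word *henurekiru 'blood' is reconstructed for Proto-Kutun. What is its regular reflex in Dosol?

hinolehilo

Dosol: start from *henurekiru.
  rule 1: no change — henurekiru
  rule 2 (vowel merger): henurekiru → henorekiro
  rule 3 (pre-nasal raising): henorekiro → hinorekiro
  rule 4 (unconditioned shift): hinorekiro → hinolekilo
  rule 5 (intervocalic lenition): hinolekilo → hinolehilo
  ⇒ Dosol hinolehilo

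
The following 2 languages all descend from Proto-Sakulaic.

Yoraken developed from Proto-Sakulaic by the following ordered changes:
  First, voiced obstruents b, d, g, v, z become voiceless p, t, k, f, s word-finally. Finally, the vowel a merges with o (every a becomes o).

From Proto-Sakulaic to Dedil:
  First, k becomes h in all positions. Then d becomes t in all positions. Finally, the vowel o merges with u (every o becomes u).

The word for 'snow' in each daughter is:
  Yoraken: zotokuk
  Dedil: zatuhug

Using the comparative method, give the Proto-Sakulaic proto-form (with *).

Position 5: Yoraken has k, Dedil has h. Taking the neighbouring segments as reconstructed: Yoraken k can only go back to *k; Dedil h could go back to *k or *h — the one source consistent with every daughter is *k.
Position 7: Yoraken has k, Dedil has g. Dedil preserves g here (none of its changes turn any other segment into g), so the proto-segment is *g.
Position 2: Yoraken has o, Dedil has a. Dedil preserves a here (none of its changes turn any other segment into a), so the proto-segment is *a.
This points to *zatokug. Verify forward in each daughter:
Yoraken: *zatokug > zatokuk > zotokuk  (by final devoicing, vowel merger)
Dedil: *zatokug
  zatokug → zatohug   [unconditioned shift]
  zatohug (rule 2 does not apply)
  zatohug → zatuhug   [vowel merger]
  giving Dedil zatuhug.
Only *zatokug yields all of Yoraken zotokuk, Dedil zatuhug.

*zatokug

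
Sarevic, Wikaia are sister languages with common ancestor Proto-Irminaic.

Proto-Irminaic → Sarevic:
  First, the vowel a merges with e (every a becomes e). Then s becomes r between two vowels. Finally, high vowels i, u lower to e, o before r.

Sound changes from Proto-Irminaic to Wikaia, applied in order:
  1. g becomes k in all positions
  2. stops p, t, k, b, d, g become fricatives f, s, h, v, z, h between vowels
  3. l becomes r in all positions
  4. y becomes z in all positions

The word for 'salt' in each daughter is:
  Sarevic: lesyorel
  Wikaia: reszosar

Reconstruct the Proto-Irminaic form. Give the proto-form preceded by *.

Position 1: Sarevic has l, Wikaia has r. Sarevic preserves l here (none of its changes turn any other segment into l), so the proto-segment is *l.
Position 8: Sarevic has l, Wikaia has r. Sarevic preserves l here (none of its changes turn any other segment into l), so the proto-segment is *l.
Verify the candidate proto-form against each daughter:
Sarevic: start from *lesyosal.
  rule 1 (vowel merger): lesyosal → lesyosel
  rule 2 (rhotacism): lesyosel → lesyorel
  rule 3: no change — lesyorel
  ⇒ Sarevic lesyorel
Wikaia: *lesyosal > resyosar > reszosar  (by unconditioned shift, unconditioned shift)
No other proto-form is consistent with every reflex, so the reconstruction is *lesyosal.

*lesyosal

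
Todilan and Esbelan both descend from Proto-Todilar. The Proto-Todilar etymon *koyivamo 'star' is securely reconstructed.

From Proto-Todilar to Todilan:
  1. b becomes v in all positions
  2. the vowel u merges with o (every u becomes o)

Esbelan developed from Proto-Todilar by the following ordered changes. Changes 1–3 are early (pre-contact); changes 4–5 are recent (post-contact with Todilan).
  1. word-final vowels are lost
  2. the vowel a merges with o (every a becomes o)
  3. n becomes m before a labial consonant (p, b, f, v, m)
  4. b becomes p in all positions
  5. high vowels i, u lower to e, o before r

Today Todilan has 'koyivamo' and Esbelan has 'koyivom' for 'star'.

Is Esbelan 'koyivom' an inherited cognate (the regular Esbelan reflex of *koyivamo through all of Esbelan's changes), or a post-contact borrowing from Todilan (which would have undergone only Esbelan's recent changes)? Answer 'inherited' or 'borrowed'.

inherited

If inherited, *koyivamo would pass through all of Esbelan's changes:
Esbelan: *koyivamo
  koyivamo → koyivam   [apocope]
  koyivam → koyivom   [vowel merger]
  koyivom (rule 3 does not apply)
  koyivom (rule 4 does not apply)
  koyivom (rule 5 does not apply)
  giving Esbelan koyivom.
If borrowed from Todilan 'koyivamo' after the early changes, it would undergo only the recent ones:
  rule 4 (unconditioned shift): no change (koyivamo)
  rule 5 (pre-rhotic lowering): no change (koyivamo)
  ⇒ as a loan: koyivamo
Esbelan 'koyivom' matches the inherited outcome exactly, so it is an inherited cognate, not a loan.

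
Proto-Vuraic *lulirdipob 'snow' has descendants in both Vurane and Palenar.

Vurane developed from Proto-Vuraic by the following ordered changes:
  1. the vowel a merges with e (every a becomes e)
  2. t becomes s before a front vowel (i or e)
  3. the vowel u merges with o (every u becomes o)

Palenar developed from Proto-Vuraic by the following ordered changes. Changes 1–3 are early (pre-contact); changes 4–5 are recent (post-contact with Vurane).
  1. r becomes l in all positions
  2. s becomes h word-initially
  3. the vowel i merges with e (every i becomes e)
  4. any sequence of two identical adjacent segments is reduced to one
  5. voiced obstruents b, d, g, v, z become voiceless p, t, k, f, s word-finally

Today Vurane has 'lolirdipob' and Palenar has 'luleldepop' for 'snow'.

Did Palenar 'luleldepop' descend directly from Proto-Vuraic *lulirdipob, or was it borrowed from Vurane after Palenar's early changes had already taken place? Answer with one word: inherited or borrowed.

If inherited, *lulirdipob would pass through all of Palenar's changes:
Palenar: start from *lulirdipob.
  rule 1 (unconditioned shift): lulirdipob → lulildipob
  rule 2: no change — lulildipob
  rule 3 (vowel merger): lulildipob → luleldepob
  rule 4: no change — luleldepob
  rule 5 (final devoicing): luleldepob → luleldepop
  ⇒ Palenar luleldepop
If borrowed from Vurane 'lolirdipob' after the early changes, it would undergo only the recent ones:
  rule 4 (degemination): no change (lolirdipob)
  rule 5 (final devoicing): lolirdipob → lolirdipop
  ⇒ as a loan: lolirdipop
Palenar 'luleldepop' matches the inherited outcome exactly, so it is an inherited cognate, not a loan.

inherited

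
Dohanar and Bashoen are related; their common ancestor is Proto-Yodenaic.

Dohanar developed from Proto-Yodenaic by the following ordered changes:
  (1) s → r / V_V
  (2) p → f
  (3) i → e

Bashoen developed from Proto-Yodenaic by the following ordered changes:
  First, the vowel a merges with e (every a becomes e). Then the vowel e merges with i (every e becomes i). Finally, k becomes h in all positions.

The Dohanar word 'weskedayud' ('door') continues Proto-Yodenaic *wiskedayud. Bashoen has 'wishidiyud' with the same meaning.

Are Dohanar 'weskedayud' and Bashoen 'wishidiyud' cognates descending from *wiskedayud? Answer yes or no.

Derive the expected Bashoen reflex of *wiskedayud:
Bashoen: start from *wiskedayud.
  rule 1 (vowel merger): wiskedayud → wiskedeyud
  rule 2 (vowel merger): wiskedeyud → wiskidiyud
  rule 3 (unconditioned shift): wiskidiyud → wishidiyud
  ⇒ Bashoen wishidiyud
Bashoen 'wishidiyud' matches the regular reflex exactly, so the pair is cognate.

yes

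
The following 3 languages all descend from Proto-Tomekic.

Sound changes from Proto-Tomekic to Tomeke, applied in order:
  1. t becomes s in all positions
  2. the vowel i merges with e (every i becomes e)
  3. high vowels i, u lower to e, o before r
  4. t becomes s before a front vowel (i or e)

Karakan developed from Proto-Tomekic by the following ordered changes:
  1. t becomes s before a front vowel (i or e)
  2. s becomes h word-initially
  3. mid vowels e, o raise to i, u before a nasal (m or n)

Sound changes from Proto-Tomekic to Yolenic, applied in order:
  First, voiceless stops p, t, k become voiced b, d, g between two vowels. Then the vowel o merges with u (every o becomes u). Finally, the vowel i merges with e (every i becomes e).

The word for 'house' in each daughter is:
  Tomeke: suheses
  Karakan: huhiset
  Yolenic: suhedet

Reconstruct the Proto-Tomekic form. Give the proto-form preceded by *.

*suhitet

Position 1: Tomeke has s, Karakan has h, Yolenic has s. Yolenic preserves s here (none of its changes turn any other segment into s), so the proto-segment is *s.
Position 5: Tomeke has s, Karakan has s, Yolenic has d. Taking the neighbouring segments as reconstructed: Tomeke s could go back to *t or *s; Karakan s could go back to *t or *s; Yolenic d could go back to *t or *d — the one source consistent with every daughter is *t.
Verify the candidate proto-form against each daughter:
Tomeke: start from *suhitet.
  rule 1 (unconditioned shift): suhitet → suhises
  rule 2 (vowel merger): suhises → suheses
  rule 3: no change — suheses
  rule 4: no change — suheses
  ⇒ Tomeke suheses
Karakan: start from *suhitet.
  rule 1 (palatalisation): suhitet → suhiset
  rule 2 (debuccalisation): suhiset → huhiset
  rule 3: no change — huhiset
  ⇒ Karakan huhiset
Yolenic: *suhitet
  suhitet → suhidet   [intervocalic voicing]
  suhidet (rule 2 does not apply)
  suhidet → suhedet   [vowel merger]
  giving Yolenic suhedet.
Only *suhitet yields all of Tomeke suheses, Karakan huhiset, Yolenic suhedet.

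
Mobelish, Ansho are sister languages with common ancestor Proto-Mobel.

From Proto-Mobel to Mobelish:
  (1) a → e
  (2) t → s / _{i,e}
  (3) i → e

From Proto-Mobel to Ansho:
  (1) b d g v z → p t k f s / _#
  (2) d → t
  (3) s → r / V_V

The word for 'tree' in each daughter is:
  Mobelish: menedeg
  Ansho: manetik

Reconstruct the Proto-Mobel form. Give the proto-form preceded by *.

*manedig

Position 2: Mobelish has e, Ansho has a. Ansho preserves a here (none of its changes turn any other segment into a), so the proto-segment is *a.
Position 7: Mobelish has g, Ansho has k. Mobelish preserves g here (none of its changes turn any other segment into g), so the proto-segment is *g.
Position 5: Mobelish has d, Ansho has t. Mobelish preserves d here (none of its changes turn any other segment into d), so the proto-segment is *d.
Verify the candidate proto-form against each daughter:
Mobelish: start from *manedig.
  rule 1 (vowel merger): manedig → menedig
  rule 2: no change — menedig
  rule 3 (vowel merger): menedig → menedeg
  ⇒ Mobelish menedeg
Ansho: *manedig
  manedig → manedik   [final devoicing]
  manedik → manetik   [unconditioned shift]
  manetik (rule 3 does not apply)
  giving Ansho manetik.
Only *manedig yields all of Mobelish menedeg, Ansho manetik.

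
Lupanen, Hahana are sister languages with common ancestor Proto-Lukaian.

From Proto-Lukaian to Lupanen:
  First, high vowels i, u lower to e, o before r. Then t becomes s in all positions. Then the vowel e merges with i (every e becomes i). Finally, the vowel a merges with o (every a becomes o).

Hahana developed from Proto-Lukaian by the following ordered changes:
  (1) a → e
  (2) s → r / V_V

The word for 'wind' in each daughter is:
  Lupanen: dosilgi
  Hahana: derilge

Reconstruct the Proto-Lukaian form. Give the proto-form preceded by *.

*dasilge

Position 2: Lupanen has o, Hahana has e. Taking the neighbouring segments as reconstructed: Lupanen o could go back to *a or *o; Hahana e could go back to *a or *e — the one source consistent with every daughter is *a.
Position 3: Lupanen has s, Hahana has r. Taking the neighbouring segments as reconstructed: Lupanen s could go back to *t or *s; Hahana r could go back to *s or *r — the one source consistent with every daughter is *s.
Continuing position by position gives *dasilge; check it forward:
Lupanen: *dasilge > dasilgi > dosilgi  (by vowel merger, vowel merger)
Hahana: start from *dasilge.
  rule 1 (vowel merger): dasilge → desilge
  rule 2 (rhotacism): desilge → derilge
  ⇒ Hahana derilge
No other proto-form is consistent with every reflex, so the reconstruction is *dasilge.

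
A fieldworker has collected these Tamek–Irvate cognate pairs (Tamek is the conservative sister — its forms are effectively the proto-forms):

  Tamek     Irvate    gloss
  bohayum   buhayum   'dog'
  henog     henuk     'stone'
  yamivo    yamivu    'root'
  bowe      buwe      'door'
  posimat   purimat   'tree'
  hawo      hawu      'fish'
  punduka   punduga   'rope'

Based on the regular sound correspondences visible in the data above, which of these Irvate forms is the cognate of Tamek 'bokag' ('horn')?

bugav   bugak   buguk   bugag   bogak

bohayum ~ buhayum, henog ~ henuk — Tamek o corresponds to Irvate u after a consonant, before a consonant other than r, m, n, p, b, f, v.
punduka ~ punduga — Tamek k corresponds to Irvate g between vowels (before a back vowel).
henog ~ henuk — Tamek g corresponds to Irvate k word-finally.
Applying these to Tamek 'bokag':
  bokag → bukag   (o→u after a consonant, before a consonant other than r, m, n, p, b, f, v)
  bukag → bugag   (k→g between vowels (before a back vowel))
  bugag → bugak   (g→k word-finally)
So the Irvate cognate is 'bugak'.

bugak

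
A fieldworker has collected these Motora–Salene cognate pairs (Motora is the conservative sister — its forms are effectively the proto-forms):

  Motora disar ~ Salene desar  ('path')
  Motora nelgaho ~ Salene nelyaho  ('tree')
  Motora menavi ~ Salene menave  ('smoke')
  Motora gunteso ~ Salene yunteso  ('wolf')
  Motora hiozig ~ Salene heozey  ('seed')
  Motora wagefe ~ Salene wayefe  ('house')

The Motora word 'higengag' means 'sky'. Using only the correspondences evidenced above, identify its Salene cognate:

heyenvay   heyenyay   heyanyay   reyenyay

disar ~ desar, hiozig ~ heozey — Motora i corresponds to Salene e after a consonant, before a consonant other than r, m, n, p, b, f, v.
wagefe ~ wayefe — Motora g corresponds to Salene y between vowels (before a front vowel).
nelgaho ~ nelyaho — Motora g corresponds to Salene y after a consonant, before a back vowel.
hiozig ~ heozey — Motora g corresponds to Salene y word-finally.
Applying these to Motora 'higengag':
  higengag → hegengag   (i→e after a consonant, before a consonant other than r, m, n, p, b, f, v)
  hegengag → heyengag   (g→y between vowels (before a front vowel))
  heyengag → heyenyag   (g→y after a consonant, before a back vowel)
  heyenyag → heyenyay   (g→y word-finally)
So the Salene cognate is 'heyenyay'.

heyenyay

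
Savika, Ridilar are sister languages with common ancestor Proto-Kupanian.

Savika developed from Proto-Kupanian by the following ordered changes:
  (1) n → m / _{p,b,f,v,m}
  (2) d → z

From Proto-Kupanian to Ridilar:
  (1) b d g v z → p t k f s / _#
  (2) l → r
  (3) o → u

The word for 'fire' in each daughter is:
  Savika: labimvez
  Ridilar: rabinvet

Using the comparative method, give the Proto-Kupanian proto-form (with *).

*labinved

Position 8: Savika has z, Ridilar has t. Taking the neighbouring segments as reconstructed: Savika z could go back to *d or *z; Ridilar t could go back to *t or *d — the one source consistent with every daughter is *d.
Position 5: Savika has m, Ridilar has n. Ridilar preserves n here (none of its changes turn any other segment into n), so the proto-segment is *n.
Verify the candidate proto-form against each daughter:
Savika: *labinved
  labinved → labimved   [nasal place assimilation]
  labimved → labimvez   [unconditioned shift]
  giving Savika labimvez.
Ridilar: start from *labinved.
  rule 1 (final devoicing): labinved → labinvet
  rule 2 (unconditioned shift): labinvet → rabinvet
  rule 3: no change — rabinvet
  ⇒ Ridilar rabinvet
*labinved is the unique common source.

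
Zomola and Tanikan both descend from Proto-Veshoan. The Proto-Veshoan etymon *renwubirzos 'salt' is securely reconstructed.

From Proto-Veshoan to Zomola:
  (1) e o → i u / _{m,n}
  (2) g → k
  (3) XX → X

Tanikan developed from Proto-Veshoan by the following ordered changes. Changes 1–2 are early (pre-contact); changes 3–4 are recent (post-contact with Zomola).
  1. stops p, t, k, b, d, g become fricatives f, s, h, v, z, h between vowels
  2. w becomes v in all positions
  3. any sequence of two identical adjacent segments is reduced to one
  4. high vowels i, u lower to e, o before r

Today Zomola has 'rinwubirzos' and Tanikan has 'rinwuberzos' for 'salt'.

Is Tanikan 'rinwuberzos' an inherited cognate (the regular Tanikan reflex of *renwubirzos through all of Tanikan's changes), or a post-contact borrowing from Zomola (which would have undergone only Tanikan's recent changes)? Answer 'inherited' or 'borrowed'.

borrowed

If inherited, *renwubirzos would pass through all of Tanikan's changes:
Tanikan: *renwubirzos
  renwubirzos → renwuvirzos   [intervocalic lenition]
  renwuvirzos → renvuvirzos   [unconditioned shift]
  renvuvirzos (rule 3 does not apply)
  renvuvirzos → renvuverzos   [pre-rhotic lowering]
  giving Tanikan renvuverzos.
If borrowed from Zomola 'rinwubirzos' after the early changes, it would undergo only the recent ones:
  rule 3 (degemination): no change (rinwubirzos)
  rule 4 (pre-rhotic lowering): rinwubirzos → rinwuberzos
  ⇒ as a loan: rinwuberzos
Tanikan 'rinwuberzos' matches the loan outcome 'rinwuberzos', not the inherited 'renvuverzos' — it skipped the early Tanikan changes, so it was borrowed from Zomola.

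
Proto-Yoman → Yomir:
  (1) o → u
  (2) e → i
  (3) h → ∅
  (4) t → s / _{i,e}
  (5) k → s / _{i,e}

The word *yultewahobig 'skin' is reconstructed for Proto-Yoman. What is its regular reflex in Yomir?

Yomir: *yultewahobig > yultewahubig > yultiwahubig > yultiwaubig > yulsiwaubig  (by vowel merger, vowel merger, h-loss, palatalisation)

yulsiwaubig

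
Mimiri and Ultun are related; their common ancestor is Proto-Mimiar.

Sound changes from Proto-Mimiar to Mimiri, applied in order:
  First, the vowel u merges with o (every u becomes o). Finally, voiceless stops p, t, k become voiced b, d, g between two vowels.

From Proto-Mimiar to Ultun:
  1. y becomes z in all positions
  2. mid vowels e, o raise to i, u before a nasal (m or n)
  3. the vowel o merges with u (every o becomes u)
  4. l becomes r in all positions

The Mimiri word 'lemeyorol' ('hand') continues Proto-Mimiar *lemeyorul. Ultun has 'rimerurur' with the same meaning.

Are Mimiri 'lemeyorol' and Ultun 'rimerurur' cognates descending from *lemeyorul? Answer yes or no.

Derive the expected Ultun reflex of *lemeyorul:
Ultun: start from *lemeyorul.
  rule 1 (unconditioned shift): lemeyorul → lemezorul
  rule 2 (pre-nasal raising): lemezorul → limezorul
  rule 3 (vowel merger): limezorul → limezurul
  rule 4 (unconditioned shift): limezurul → rimezurur
  ⇒ Ultun rimezurur
The regular Ultun reflex would be 'rimezurur', but the attested form is 'rimerurur'. The correspondence is irregular, so they are not cognates (the Ultun form has a different source).

no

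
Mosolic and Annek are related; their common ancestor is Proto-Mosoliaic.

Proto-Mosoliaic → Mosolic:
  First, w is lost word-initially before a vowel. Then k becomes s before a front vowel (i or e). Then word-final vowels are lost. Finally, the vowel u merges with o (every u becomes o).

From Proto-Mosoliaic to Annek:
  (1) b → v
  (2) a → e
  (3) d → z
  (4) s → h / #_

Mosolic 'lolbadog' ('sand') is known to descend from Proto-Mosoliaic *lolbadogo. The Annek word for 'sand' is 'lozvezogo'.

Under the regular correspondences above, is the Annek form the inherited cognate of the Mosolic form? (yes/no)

Derive the expected Annek reflex of *lolbadogo:
Annek: start from *lolbadogo.
  rule 1 (unconditioned shift): lolbadogo → lolvadogo
  rule 2 (vowel merger): lolvadogo → lolvedogo
  rule 3 (unconditioned shift): lolvedogo → lolvezogo
  rule 4: no change — lolvezogo
  ⇒ Annek lolvezogo
The regular Annek reflex would be 'lolvezogo', but the attested form is 'lozvezogo'. The correspondence is irregular, so they are not cognates (the Annek form has a different source).

no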